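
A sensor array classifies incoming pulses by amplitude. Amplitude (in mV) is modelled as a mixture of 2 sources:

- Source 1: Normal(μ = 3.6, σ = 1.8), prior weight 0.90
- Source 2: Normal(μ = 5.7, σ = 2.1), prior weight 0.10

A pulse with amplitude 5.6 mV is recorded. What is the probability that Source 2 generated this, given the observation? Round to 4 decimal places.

0.1499

Apply Bayes' rule: the posterior for each component is proportional to its prior times its likelihood at x.
Normal densities:
  f_1 = (1/(1.8·√(2π)))·exp(−(5.6−3.6)²/(2·1.8²)) = 0.221635·exp(-0.61728) = 0.119551
  f_2 = (1/(2.1·√(2π)))·exp(−(5.6−5.7)²/(2·2.1²)) = 0.189973·exp(-0.00113) = 0.189757
Unnormalised posteriors:
  π_1·f_1 = 0.90 × 0.119551 = 0.107596
  π_2·f_2 = 0.10 × 0.189757 = 0.0189757
Denominator: 0.107596 + 0.0189757 = 0.126572
P(Source 2 | x) = 0.0189757 / 0.126572 ≈ 0.1499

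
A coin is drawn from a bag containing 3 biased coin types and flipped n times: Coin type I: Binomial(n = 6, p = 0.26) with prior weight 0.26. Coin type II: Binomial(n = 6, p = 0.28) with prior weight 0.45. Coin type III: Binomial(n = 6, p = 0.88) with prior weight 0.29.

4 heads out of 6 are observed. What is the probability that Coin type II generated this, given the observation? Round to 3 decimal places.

Apply Bayes' rule: the posterior for each component is proportional to its prior times its likelihood at x.
Binomial probabilities:
  f_I = 0.037536
  f_II = 0.0477957
  f_III = 0.129534
Multiply by the mixture weights:
  P(Z=I)·f_I = 0.26 × 0.037536 = 0.00975936
  P(Z=II)·f_II = 0.45 × 0.0477957 = 0.021508
  P(Z=III)·f_III = 0.29 × 0.129534 = 0.0375649
Normaliser: 0.00975936 + 0.021508 + 0.0375649 = 0.0688323
Responsibility of Coin type II: 0.021508 / 0.0688323 ≈ 0.312

0.312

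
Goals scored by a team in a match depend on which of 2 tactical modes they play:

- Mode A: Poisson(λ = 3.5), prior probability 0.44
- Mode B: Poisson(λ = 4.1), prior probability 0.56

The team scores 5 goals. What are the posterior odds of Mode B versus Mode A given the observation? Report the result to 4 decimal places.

The posterior odds equal the prior odds times the likelihood ratio: (π_i/π_j)·(f_i(x)/f_j(x)).
Component likelihoods at x = 5 goals:
  L_A = 0.132169
  L_B = 0.160004
Odds = (0.56/0.44) × (0.160004/0.132169) = 1.27273 × 1.2106 ≈ 1.5408

1.5408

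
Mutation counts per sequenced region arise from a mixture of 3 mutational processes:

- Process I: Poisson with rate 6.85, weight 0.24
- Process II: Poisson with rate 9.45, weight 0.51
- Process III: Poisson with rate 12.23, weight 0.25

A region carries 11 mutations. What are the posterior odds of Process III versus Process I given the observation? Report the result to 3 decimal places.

Since P(k|x) ∝ w_k f_k(x), the posterior odds are w_i f_i(x) / (w_j f_j(x)).
Poisson probabilities:
  L_I = 0.0413546
  L_II = 0.105806
  L_III = 0.111973
Posterior odds = (w_III·L_III) / (w_I·L_I) = (0.25·0.111973) / (0.24·0.0413546) = 0.0279933 / 0.00992509 ≈ 2.820

2.820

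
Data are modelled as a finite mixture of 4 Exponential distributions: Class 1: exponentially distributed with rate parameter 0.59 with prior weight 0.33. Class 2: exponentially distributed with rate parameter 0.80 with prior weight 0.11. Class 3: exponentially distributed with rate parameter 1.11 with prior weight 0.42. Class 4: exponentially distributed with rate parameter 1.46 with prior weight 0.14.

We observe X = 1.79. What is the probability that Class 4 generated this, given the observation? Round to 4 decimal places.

By Bayes' theorem, P(k | x) = π_k f_k(x) / Σ_j π_j f_j(x).
Exponential densities:
  p_1 = 0.59·e^(−0.59·1.79) = 0.59·e^(−1.0561) = 0.205208
  p_2 = 0.80·e^(−0.80·1.79) = 0.80·e^(−1.4320) = 0.191065
  p_3 = 1.11·e^(−1.11·1.79) = 1.11·e^(−1.9869) = 0.152203
  p_4 = 1.46·e^(−1.46·1.79) = 1.46·e^(−2.6134) = 0.106996
Unnormalised posteriors:
  π_1·p_1 = 0.33 × 0.205208 = 0.0677185
  π_2·p_2 = 0.11 × 0.191065 = 0.0210171
  π_3·p_3 = 0.42 × 0.152203 = 0.0639253
  π_4·p_4 = 0.14 × 0.106996 = 0.0149794
Denominator: 0.0677185 + 0.0210171 + 0.0639253 + 0.0149794 = 0.16764
So the posterior for Class 4 is 0.0149794 / 0.16764 ≈ 0.0894.

0.0894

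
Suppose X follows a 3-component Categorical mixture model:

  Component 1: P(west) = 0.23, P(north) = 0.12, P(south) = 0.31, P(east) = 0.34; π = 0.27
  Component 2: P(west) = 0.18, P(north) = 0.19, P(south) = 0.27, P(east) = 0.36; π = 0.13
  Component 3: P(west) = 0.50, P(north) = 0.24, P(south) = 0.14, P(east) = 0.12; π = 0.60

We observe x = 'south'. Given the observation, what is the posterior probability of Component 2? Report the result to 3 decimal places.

Apply Bayes' rule: the posterior for each component is proportional to its prior times its likelihood at x.
Categorical probabilities:
  f_1 = P(south | comp) = 0.31
  f_2 = P(south | comp) = 0.27
  f_3 = P(south | comp) = 0.14
Weight by the priors:
  P(Z=1)·f_1 = 0.27 × 0.31 = 0.0837
  P(Z=2)·f_2 = 0.13 × 0.27 = 0.0351
  P(Z=3)·f_3 = 0.60 × 0.14 = 0.084
Denominator: 0.0837 + 0.0351 + 0.084 = 0.2028
Responsibility of Component 2: 0.0351 / 0.2028 ≈ 0.173

0.173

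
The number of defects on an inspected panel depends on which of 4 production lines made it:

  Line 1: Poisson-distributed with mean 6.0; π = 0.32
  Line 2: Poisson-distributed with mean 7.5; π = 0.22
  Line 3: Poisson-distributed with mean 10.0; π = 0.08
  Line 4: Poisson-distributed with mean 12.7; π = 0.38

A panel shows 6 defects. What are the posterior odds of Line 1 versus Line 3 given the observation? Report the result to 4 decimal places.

Posterior odds = (π_i f_i(x)) / (π_j f_j(x)); the normalising sum cancels.
Evaluate each component's likelihood at the observed value:
  p_1 = 0.160623
  p_2 = 0.136718
  p_3 = 0.0630555
  p_4 = 0.0177807
Posterior odds = (π_1·p_1) / (π_3·p_3) = (0.32·0.160623) / (0.08·0.0630555) = 0.0513994 / 0.00504444 ≈ 10.1893

10.1893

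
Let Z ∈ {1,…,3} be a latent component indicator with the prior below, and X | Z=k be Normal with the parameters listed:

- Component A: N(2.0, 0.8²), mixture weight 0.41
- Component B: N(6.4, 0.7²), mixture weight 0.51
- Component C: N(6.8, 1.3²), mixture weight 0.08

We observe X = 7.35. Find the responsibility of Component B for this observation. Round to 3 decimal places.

Posterior ∝ prior × likelihood, so P(k | x) ∝ π_k f_k(x); normalise over all components.
Evaluate each component's likelihood at the observed value:
  p_A = (1/(0.8·√(2π)))·exp(−(7.35−2.0)²/(2·0.8²)) = 0.498678·exp(-22.36133) = 9.69212e-11
  p_B = (1/(0.7·√(2π)))·exp(−(7.35−6.4)²/(2·0.7²)) = 0.569918·exp(-0.92092) = 0.226915
  p_C = (1/(1.3·√(2π)))·exp(−(7.35−6.8)²/(2·1.3²)) = 0.306879·exp(-0.08950) = 0.280607
Multiply by the mixture weights:
  π_A·p_A = 0.41 × 9.69212e-11 = 3.97377e-11
  π_B·p_B = 0.51 × 0.226915 = 0.115726
  π_C·p_C = 0.08 × 0.280607 = 0.0224486
Denominator: 3.97377e-11 + 0.115726 + 0.0224486 = 0.138175
Responsibility of Component B: 0.115726 / 0.138175 ≈ 0.838

0.838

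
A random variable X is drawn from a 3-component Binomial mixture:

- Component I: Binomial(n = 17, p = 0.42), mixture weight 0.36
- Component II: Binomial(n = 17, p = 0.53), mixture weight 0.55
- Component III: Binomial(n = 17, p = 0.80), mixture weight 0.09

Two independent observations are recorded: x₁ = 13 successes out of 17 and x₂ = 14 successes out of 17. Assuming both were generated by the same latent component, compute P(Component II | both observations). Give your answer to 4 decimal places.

0.0347

By Bayes' theorem, P(k | x) = w_k f_k(x) / Σ_j w_j f_j(x).
Since both observations come from the same component, the likelihood for component k is f_k(x₁)·f_k(x₂).
  f_I = [C(17,13)·0.42^13·0.58^4 = 2380·1.26544e-05·0.113165 = 0.00340824] × [0.000705152] = 2.40333e-06
  f_II = [C(17,13)·0.53^13·0.47^4 = 2380·0.000260367·0.0487968 = 0.0302381] × [0.00974237] = 0.000294591
  f_III = [C(17,13)·0.80^13·0.20^4 = 2380·0.0549756·0.0016 = 0.209347] × [0.239254] = 0.0500871
Multiply by the mixture weights:
  w_I·f_I = 0.36 × 2.40333e-06 = 8.65197e-07
  w_II·f_II = 0.55 × 0.000294591 = 0.000162025
  w_III·f_III = 0.09 × 0.0500871 = 0.00450783
Marginal: 8.65197e-07 + 0.000162025 + 0.00450783 = 0.00467073
Responsibility of Component II: 0.000162025 / 0.00467073 ≈ 0.0347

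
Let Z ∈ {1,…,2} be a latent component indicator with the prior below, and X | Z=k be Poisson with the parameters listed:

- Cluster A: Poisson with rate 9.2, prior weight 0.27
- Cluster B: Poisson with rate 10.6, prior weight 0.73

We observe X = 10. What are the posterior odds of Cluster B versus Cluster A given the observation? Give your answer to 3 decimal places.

2.749

Since P(k|x) ∝ π_k f_k(x), the posterior odds are π_i f_i(x) / (π_j f_j(x)).
Component likelihoods at x = 10:
  p_A = 0.12095
  p_B = 0.122963
Posterior odds = (π_B·p_B) / (π_A·p_A) = (0.73·0.122963) / (0.27·0.12095) = 0.0897629 / 0.0326565 ≈ 2.749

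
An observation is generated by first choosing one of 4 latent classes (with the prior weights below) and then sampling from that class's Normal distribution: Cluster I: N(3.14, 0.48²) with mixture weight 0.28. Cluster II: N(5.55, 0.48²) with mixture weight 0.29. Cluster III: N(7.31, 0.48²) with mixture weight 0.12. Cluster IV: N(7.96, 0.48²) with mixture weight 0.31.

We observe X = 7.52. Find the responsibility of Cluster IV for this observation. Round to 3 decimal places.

P(component k | x) = π_k·f_k(x) / marginal(x), where marginal(x) = Σ_j π_j·f_j(x).
Normal densities:
  p_I = (1/(0.48·√(2π)))·exp(−(7.52−3.14)²/(2·0.48²)) = 0.831130·exp(-41.63281) = 6.89871e-19
  p_II = (1/(0.48·√(2π)))·exp(−(7.52−5.55)²/(2·0.48²)) = 0.831130·exp(-8.42209) = 0.00018281
  p_III = (1/(0.48·√(2π)))·exp(−(7.52−7.31)²/(2·0.48²)) = 0.831130·exp(-0.09570) = 0.755276
  p_IV = (1/(0.48·√(2π)))·exp(−(7.52−7.96)²/(2·0.48²)) = 0.831130·exp(-0.42014) = 0.546015
Unnormalised posteriors:
  π_I·p_I = 0.28 × 6.89871e-19 = 1.93164e-19
  π_II·p_II = 0.29 × 0.00018281 = 5.3015e-05
  π_III·p_III = 0.12 × 0.755276 = 0.0906331
  π_IV·p_IV = 0.31 × 0.546015 = 0.169265
Evidence: 1.93164e-19 + 5.3015e-05 + 0.0906331 + 0.169265 = 0.259951
So the posterior for Cluster IV is 0.169265 / 0.259951 ≈ 0.651.

0.651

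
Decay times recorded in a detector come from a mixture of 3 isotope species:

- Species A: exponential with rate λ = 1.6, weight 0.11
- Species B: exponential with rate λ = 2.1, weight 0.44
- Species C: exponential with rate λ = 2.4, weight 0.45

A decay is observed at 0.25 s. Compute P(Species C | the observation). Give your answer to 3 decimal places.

By Bayes' theorem, P(k | x) = w_k f_k(x) / Σ_j w_j f_j(x).
Component likelihoods at x = 0.25 s:
  p_A = 1.07251
  p_B = 1.24227
  p_C = 1.31715
Weight by the priors:
  w_A·p_A = 0.11 × 1.07251 = 0.117976
  w_B·p_B = 0.44 × 1.24227 = 0.546597
  w_C·p_C = 0.45 × 1.31715 = 0.592717
Evidence: 0.117976 + 0.546597 + 0.592717 = 1.25729
So the posterior for Species C is 0.592717 / 1.25729 ≈ 0.471.

0.471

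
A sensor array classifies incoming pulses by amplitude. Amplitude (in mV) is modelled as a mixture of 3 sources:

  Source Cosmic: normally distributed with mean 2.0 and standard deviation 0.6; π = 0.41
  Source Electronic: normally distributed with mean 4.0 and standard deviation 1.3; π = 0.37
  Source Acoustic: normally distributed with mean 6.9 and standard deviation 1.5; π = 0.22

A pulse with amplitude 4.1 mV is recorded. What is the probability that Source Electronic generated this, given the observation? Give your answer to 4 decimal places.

Posterior ∝ prior × likelihood, so P(k | x) ∝ π_k f_k(x); normalise over all components.
Normal densities:
  L_Cosmic = (1/(0.6·√(2π)))·exp(−(4.1−2.0)²/(2·0.6²)) = 0.664904·exp(-6.12500) = 0.00145447
  L_Electronic = (1/(1.3·√(2π)))·exp(−(4.1−4.0)²/(2·1.3²)) = 0.306879·exp(-0.00296) = 0.305972
  L_Acoustic = (1/(1.5·√(2π)))·exp(−(4.1−6.9)²/(2·1.5²)) = 0.265962·exp(-1.74222) = 0.0465781
Unnormalised posteriors:
  π_Cosmic·L_Cosmic = 0.41 × 0.00145447 = 0.000596333
  π_Electronic·L_Electronic = 0.37 × 0.305972 = 0.11321
  π_Acoustic·L_Acoustic = 0.22 × 0.0465781 = 0.0102472
Denominator: 0.000596333 + 0.11321 + 0.0102472 = 0.124053
So the posterior for Source Electronic is 0.11321 / 0.124053 ≈ 0.9126.

0.9126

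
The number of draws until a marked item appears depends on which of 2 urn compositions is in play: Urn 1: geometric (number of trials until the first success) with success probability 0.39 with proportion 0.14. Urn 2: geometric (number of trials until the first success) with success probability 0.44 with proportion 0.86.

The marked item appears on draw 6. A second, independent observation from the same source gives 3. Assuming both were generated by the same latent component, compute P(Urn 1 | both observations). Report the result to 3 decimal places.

0.189

Posterior ∝ prior × likelihood, so P(k | x) ∝ π_k f_k(x); normalise over all components.
Since both observations come from the same component, the likelihood for component k is f_k(x₁)·f_k(x₂).
  p_1 = [0.39·(1−0.39)^5 = 0.39·0.0844596 = 0.0329393] × [0.145119] = 0.00478011
  p_2 = [0.44·(1−0.44)^5 = 0.44·0.0550732 = 0.0242322] × [0.137984] = 0.00334366
Unnormalised posteriors:
  π_1·p_1 = 0.14 × 0.00478011 = 0.000669216
  π_2·p_2 = 0.86 × 0.00334366 = 0.00287554
Evidence: 0.000669216 + 0.00287554 = 0.00354476
P(Urn 1 | x₁, x₂) ≈ 0.189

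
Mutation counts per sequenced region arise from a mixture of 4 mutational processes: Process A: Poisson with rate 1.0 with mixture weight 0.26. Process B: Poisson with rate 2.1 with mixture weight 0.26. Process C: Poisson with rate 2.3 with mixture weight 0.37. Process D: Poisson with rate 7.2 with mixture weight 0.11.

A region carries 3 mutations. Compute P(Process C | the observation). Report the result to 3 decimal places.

0.517

P(component k | x) = π_k·f_k(x) / marginal(x), where marginal(x) = Σ_j π_j·f_j(x).
Component likelihoods at x = 3 mutations:
  f_A = 0.0613132
  f_B = 0.189011
  f_C = 0.203308
  f_D = 0.0464436
Multiply by the mixture weights:
  π_A·f_A = 0.26 × 0.0613132 = 0.0159414
  π_B·f_B = 0.26 × 0.189011 = 0.049143
  π_C·f_C = 0.37 × 0.203308 = 0.075224
  π_D·f_D = 0.11 × 0.0464436 = 0.0051088
Normaliser: 0.0159414 + 0.049143 + 0.075224 + 0.0051088 = 0.145417
Responsibility of Process C: 0.075224 / 0.145417 ≈ 0.517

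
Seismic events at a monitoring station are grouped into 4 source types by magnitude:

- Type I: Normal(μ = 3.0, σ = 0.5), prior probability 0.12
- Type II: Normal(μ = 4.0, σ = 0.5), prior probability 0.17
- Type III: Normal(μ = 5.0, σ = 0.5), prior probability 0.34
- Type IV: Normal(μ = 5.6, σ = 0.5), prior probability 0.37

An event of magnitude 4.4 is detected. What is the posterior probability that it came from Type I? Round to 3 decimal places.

P(component k | x) = P(Z=k)·f_k(x) / marginal(x), where marginal(x) = Σ_j P(Z=j)·f_j(x).
Evaluate each component's likelihood at the observed value:
  p_I = (1/(0.5·√(2π)))·exp(−(4.4−3.0)²/(2·0.5²)) = 0.797885·exp(-3.92000) = 0.0158309
  p_II = (1/(0.5·√(2π)))·exp(−(4.4−4.0)²/(2·0.5²)) = 0.797885·exp(-0.32000) = 0.579383
  p_III = (1/(0.5·√(2π)))·exp(−(4.4−5.0)²/(2·0.5²)) = 0.797885·exp(-0.72000) = 0.388372
  p_IV = (1/(0.5·√(2π)))·exp(−(4.4−5.6)²/(2·0.5²)) = 0.797885·exp(-2.88000) = 0.0447891
Multiply by the mixture weights:
  P(Z=I)·p_I = 0.12 × 0.0158309 = 0.00189971
  P(Z=II)·p_II = 0.17 × 0.579383 = 0.0984951
  P(Z=III)·p_III = 0.34 × 0.388372 = 0.132047
  P(Z=IV)·p_IV = 0.37 × 0.0447891 = 0.016572
Normaliser: 0.00189971 + 0.0984951 + 0.132047 + 0.016572 = 0.249013
Responsibility of Type I: 0.00189971 / 0.249013 ≈ 0.008

0.008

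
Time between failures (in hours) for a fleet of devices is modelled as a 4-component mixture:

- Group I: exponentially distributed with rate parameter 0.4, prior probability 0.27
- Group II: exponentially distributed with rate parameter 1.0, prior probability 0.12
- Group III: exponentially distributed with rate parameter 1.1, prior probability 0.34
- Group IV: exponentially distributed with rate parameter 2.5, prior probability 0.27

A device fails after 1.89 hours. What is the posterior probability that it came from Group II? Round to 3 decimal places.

0.149

The responsibility of component k is π_k f_k(x) divided by Σ_j π_j f_j(x).
Exponential densities:
  p_I = 0.4·e^(−0.4·1.89) = 0.4·e^(−0.7560) = 0.187816
  p_II = 1.0·e^(−1.0·1.89) = 1.0·e^(−1.8900) = 0.151072
  p_III = 1.1·e^(−1.1·1.89) = 1.1·e^(−2.0790) = 0.137561
  p_IV = 2.5·e^(−2.5·1.89) = 2.5·e^(−4.7250) = 0.0221768
Weight by the priors:
  π_I·p_I = 0.27 × 0.187816 = 0.0507104
  π_II·p_II = 0.12 × 0.151072 = 0.0181286
  π_III·p_III = 0.34 × 0.137561 = 0.0467706
  π_IV·p_IV = 0.27 × 0.0221768 = 0.00598773
Denominator: 0.0507104 + 0.0181286 + 0.0467706 + 0.00598773 = 0.121597
So the posterior for Group II is 0.0181286 / 0.121597 ≈ 0.149.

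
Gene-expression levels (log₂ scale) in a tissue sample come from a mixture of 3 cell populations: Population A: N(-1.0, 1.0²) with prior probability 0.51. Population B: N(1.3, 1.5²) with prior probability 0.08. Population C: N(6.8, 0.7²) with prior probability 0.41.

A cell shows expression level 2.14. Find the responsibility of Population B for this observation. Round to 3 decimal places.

Posterior ∝ prior × likelihood, so P(k | x) ∝ π_k f_k(x); normalise over all components.
Normal densities:
  p_A = (1/(1.0·√(2π)))·exp(−(2.14−-1.0)²/(2·1.0²)) = 0.398942·exp(-4.92980) = 0.00288353
  p_B = (1/(1.5·√(2π)))·exp(−(2.14−1.3)²/(2·1.5²)) = 0.265962·exp(-0.15680) = 0.227364
  p_C = (1/(0.7·√(2π)))·exp(−(2.14−6.8)²/(2·0.7²)) = 0.569918·exp(-22.15878) = 1.35637e-10
Unnormalised posteriors:
  π_A·p_A = 0.51 × 0.00288353 = 0.0014706
  π_B·p_B = 0.08 × 0.227364 = 0.0181891
  π_C·p_C = 0.41 × 1.35637e-10 = 5.56112e-11
Marginal: 0.0014706 + 0.0181891 + 5.56112e-11 = 0.0196597
Responsibility of Population B: 0.0181891 / 0.0196597 ≈ 0.925

0.925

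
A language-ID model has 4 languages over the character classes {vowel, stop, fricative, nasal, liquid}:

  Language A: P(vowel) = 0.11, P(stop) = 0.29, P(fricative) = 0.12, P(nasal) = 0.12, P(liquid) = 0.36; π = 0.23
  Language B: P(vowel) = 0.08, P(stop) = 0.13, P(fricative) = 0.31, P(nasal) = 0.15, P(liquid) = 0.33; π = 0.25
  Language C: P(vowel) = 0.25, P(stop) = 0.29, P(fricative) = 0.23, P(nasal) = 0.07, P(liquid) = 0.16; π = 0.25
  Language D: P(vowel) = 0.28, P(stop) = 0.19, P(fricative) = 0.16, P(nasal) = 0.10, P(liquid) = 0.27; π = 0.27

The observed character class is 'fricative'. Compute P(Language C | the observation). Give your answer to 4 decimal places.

0.2794

Posterior ∝ prior × likelihood, so P(k | x) ∝ P(Z=k) f_k(x); normalise over all components.
Evaluate each component's likelihood at the observed value:
  f_A = P(fricative | comp) = 0.12
  f_B = P(fricative | comp) = 0.31
  f_C = P(fricative | comp) = 0.23
  f_D = P(fricative | comp) = 0.16
Prior × likelihood for each component:
  P(Z=A)·f_A = 0.23 × 0.12 = 0.0276
  P(Z=B)·f_B = 0.25 × 0.31 = 0.0775
  P(Z=C)·f_C = 0.25 × 0.23 = 0.0575
  P(Z=D)·f_D = 0.27 × 0.16 = 0.0432
Denominator: 0.0276 + 0.0775 + 0.0575 + 0.0432 = 0.2058
P(Language C | x) = 0.0575 / 0.2058 ≈ 0.2794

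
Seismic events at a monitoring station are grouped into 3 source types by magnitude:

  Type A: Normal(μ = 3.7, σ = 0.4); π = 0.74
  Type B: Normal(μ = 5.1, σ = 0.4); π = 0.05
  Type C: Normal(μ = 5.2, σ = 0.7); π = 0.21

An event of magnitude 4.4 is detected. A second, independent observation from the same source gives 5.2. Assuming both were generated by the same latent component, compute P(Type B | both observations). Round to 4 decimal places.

By Bayes' theorem, P(k | x) = π_k f_k(x) / Σ_j π_j f_j(x).
Since both observations come from the same component, the likelihood for component k is f_k(x₁)·f_k(x₂).
  L_A = [(1/(0.4·√(2π)))·exp(−(4.4−3.7)²/(2·0.4²)) = 0.997356·exp(-1.53125) = 0.215693] × [0.000881489] = 0.000190131
  L_B = [(1/(0.4·√(2π)))·exp(−(4.4−5.1)²/(2·0.4²)) = 0.997356·exp(-1.53125) = 0.215693] × [0.96667] = 0.208504
  L_C = [(1/(0.7·√(2π)))·exp(−(4.4−5.2)²/(2·0.7²)) = 0.569918·exp(-0.65306) = 0.296614] × [0.569918] = 0.169045
Multiply by the mixture weights:
  π_A·L_A = 0.74 × 0.000190131 = 0.000140697
  π_B·L_B = 0.05 × 0.208504 = 0.0104252
  π_C·L_C = 0.21 × 0.169045 = 0.0354995
Evidence: 0.000140697 + 0.0104252 + 0.0354995 = 0.0460654
So the posterior for Type B is 0.0104252 / 0.0460654 ≈ 0.2263.

0.2263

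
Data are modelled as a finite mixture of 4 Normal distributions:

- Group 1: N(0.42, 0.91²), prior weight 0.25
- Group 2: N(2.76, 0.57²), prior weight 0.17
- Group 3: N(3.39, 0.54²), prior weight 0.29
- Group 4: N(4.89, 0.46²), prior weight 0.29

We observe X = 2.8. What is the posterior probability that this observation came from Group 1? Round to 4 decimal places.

Apply Bayes' rule: the posterior for each component is proportional to its prior times its likelihood at x.
Normal densities:
  L_1 = (1/(0.91·√(2π)))·exp(−(2.8−0.42)²/(2·0.91²)) = 0.438398·exp(-3.42012) = 0.0143394
  L_2 = (1/(0.57·√(2π)))·exp(−(2.8−2.76)²/(2·0.57²)) = 0.699899·exp(-0.00246) = 0.698177
  L_3 = (1/(0.54·√(2π)))·exp(−(2.8−3.39)²/(2·0.54²)) = 0.738782·exp(-0.59688) = 0.406719
  L_4 = (1/(0.46·√(2π)))·exp(−(2.8−4.89)²/(2·0.46²)) = 0.867266·exp(-10.32160) = 2.85456e-05
Multiply by the mixture weights:
  π_1·L_1 = 0.25 × 0.0143394 = 0.00358484
  π_2·L_2 = 0.17 × 0.698177 = 0.11869
  π_3·L_3 = 0.29 × 0.406719 = 0.117949
  π_4·L_4 = 0.29 × 2.85456e-05 = 8.27823e-06
Marginal: 0.00358484 + 0.11869 + 0.117949 + 8.27823e-06 = 0.240232
P(Group 1 | data) ≈ 0.0149

0.0149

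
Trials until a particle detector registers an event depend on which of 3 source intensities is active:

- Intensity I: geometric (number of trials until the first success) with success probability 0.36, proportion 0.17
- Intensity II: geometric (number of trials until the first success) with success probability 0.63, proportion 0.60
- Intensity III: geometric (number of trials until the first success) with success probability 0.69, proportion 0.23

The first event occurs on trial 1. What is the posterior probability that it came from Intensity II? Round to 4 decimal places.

By Bayes' theorem, P(k | x) = π_k f_k(x) / Σ_j π_j f_j(x).
Geometric probabilities:
  f_I = 0.36·(1−0.36)^0 = 0.36·1 = 0.36
  f_II = 0.63·(1−0.63)^0 = 0.63·1 = 0.63
  f_III = 0.69·(1−0.69)^0 = 0.69·1 = 0.69
Multiply by the mixture weights:
  π_I·f_I = 0.17 × 0.36 = 0.0612
  π_II·f_II = 0.60 × 0.63 = 0.378
  π_III·f_III = 0.23 × 0.69 = 0.1587
Normaliser: 0.0612 + 0.378 + 0.1587 = 0.5979
So the posterior for Intensity II is 0.378 / 0.5979 ≈ 0.6322.

0.6322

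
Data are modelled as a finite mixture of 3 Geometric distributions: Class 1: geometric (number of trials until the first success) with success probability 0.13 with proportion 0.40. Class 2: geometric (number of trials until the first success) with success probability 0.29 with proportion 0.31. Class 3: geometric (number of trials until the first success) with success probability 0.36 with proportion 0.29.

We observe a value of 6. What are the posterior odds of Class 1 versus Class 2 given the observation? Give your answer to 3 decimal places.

1.598

The posterior odds equal the prior odds times the likelihood ratio: (P(Z=i)/P(Z=j))·(f_i(x)/f_j(x)).
Geometric probabilities:
  f_1 = 0.13·(1−0.13)^5 = 0.13·0.498421 = 0.0647947
  f_2 = 0.29·(1−0.29)^5 = 0.29·0.180423 = 0.0523227
  f_3 = 0.36·(1−0.36)^5 = 0.36·0.107374 = 0.0386547
Odds = (0.40/0.31) × (0.0647947/0.0523227) = 1.29032 × 1.23837 ≈ 1.598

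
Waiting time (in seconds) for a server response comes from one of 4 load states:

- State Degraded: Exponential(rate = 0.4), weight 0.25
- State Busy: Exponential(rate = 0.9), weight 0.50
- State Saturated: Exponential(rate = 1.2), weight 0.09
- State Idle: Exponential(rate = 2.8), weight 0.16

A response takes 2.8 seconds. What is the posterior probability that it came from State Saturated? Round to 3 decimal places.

0.052

By Bayes' theorem, P(k | x) = π_k f_k(x) / Σ_j π_j f_j(x).
Component likelihoods at x = 2.8 seconds:
  L_Degraded = 0.130512
  L_Busy = 0.0724136
  L_Saturated = 0.0416823
  L_Idle = 0.00110227
Unnormalised posteriors:
  π_Degraded·L_Degraded = 0.25 × 0.130512 = 0.032628
  π_Busy·L_Busy = 0.50 × 0.0724136 = 0.0362068
  π_Saturated·L_Saturated = 0.09 × 0.0416823 = 0.00375141
  π_Idle·L_Idle = 0.16 × 0.00110227 = 0.000176364
Marginal: 0.032628 + 0.0362068 + 0.00375141 + 0.000176364 = 0.0727626
P(State Saturated | 2.8 seconds) = 0.00375141 / 0.0727626 ≈ 0.052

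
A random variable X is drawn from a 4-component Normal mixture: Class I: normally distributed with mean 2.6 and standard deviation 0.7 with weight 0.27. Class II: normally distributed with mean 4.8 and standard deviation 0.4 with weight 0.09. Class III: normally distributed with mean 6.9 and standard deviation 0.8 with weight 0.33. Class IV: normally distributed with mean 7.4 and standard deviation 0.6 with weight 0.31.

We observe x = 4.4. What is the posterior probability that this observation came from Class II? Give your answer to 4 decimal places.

Apply Bayes' rule: the posterior for each component is proportional to its prior times its likelihood at x.
Normal densities:
  p_I = 0.0208921
  p_II = 0.604927
  p_III = 0.00377782
  p_IV = 2.47787e-06
Multiply by the mixture weights:
  w_I·p_I = 0.27 × 0.0208921 = 0.00564086
  w_II·p_II = 0.09 × 0.604927 = 0.0544434
  w_III·p_III = 0.33 × 0.00377782 = 0.00124668
  w_IV·p_IV = 0.31 × 2.47787e-06 = 7.68138e-07
Sum: 0.00564086 + 0.0544434 + 0.00124668 + 7.68138e-07 = 0.0613317
Responsibility of Class II: 0.0544434 / 0.0613317 ≈ 0.8877

0.8877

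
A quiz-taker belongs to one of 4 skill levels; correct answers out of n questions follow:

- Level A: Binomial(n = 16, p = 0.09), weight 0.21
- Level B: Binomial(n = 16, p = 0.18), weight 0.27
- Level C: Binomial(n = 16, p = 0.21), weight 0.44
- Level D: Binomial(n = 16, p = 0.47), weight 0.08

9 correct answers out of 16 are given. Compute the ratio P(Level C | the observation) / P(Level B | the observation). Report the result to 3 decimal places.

5.027

Posterior odds = (π_i f_i(x)) / (π_j f_j(x)); the normalising sum cancels.
Binomial probabilities:
  L_A = C(16,9)·0.09^9·0.91^7 = 11440·3.8742e-10·0.516761 = 2.29033e-06
  L_B = C(16,9)·0.18^9·0.82^7 = 11440·1.98359e-07·0.249285 = 0.000565686
  L_C = C(16,9)·0.21^9·0.79^7 = 11440·7.9428e-07·0.192039 = 0.00174498
  L_D = C(16,9)·0.47^9·0.53^7 = 11440·0.00111913·0.0117471 = 0.150397
Posterior odds = (π_C·L_C) / (π_B·L_B) = (0.44·0.00174498) / (0.27·0.000565686) = 0.000767789 / 0.000152735 ≈ 5.027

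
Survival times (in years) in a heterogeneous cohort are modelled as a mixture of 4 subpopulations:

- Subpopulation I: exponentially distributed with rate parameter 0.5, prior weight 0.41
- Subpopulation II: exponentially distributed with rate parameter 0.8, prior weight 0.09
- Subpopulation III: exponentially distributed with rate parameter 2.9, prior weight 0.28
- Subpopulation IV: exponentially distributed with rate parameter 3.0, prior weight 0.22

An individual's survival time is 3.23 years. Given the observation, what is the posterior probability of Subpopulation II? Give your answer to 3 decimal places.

0.117

By Bayes' theorem, P(k | x) = π_k f_k(x) / Σ_j π_j f_j(x).
Exponential densities:
  L_I = 0.0994453
  L_II = 0.0603772
  L_III = 0.000247949
  L_IV = 0.000185698
Unnormalised posteriors:
  π_I·L_I = 0.41 × 0.0994453 = 0.0407726
  π_II·L_II = 0.09 × 0.0603772 = 0.00543395
  π_III·L_III = 0.28 × 0.000247949 = 6.94256e-05
  π_IV·L_IV = 0.22 × 0.000185698 = 4.08536e-05
Marginal: 0.0407726 + 0.00543395 + 6.94256e-05 + 4.08536e-05 = 0.0463168
Responsibility of Subpopulation II: 0.00543395 / 0.0463168 ≈ 0.117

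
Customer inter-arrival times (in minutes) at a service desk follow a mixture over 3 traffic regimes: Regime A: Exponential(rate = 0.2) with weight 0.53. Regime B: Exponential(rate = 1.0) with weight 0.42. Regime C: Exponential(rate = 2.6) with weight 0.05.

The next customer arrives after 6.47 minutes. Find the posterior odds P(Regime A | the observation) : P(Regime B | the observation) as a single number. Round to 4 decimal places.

44.6647

Since P(k|x) ∝ w_k f_k(x), the posterior odds are w_i f_i(x) / (w_j f_j(x)).
Evaluate each component's likelihood at the observed value:
  L_A = 0.2·e^(−0.2·6.47) = 0.2·e^(−1.2940) = 0.0548344
  L_B = 1.0·e^(−1.0·6.47) = 1.0·e^(−6.4700) = 0.00154923
  L_C = 2.6·e^(−2.6·6.47) = 2.6·e^(−16.8220) = 1.28609e-07
Odds = (0.53/0.42) × (0.0548344/0.00154923) = 1.2619 × 35.3947 ≈ 44.6647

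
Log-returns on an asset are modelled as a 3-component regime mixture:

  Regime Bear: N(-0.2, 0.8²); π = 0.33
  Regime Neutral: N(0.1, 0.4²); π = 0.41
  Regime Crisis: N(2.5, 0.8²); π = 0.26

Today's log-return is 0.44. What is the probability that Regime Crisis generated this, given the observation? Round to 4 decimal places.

0.0115

P(component k | x) = w_k·f_k(x) / marginal(x), where marginal(x) = Σ_j w_j·f_j(x).
Component likelihoods at x = 0.44:
  p_Bear = (1/(0.8·√(2π)))·exp(−(0.44−-0.2)²/(2·0.8²)) = 0.498678·exp(-0.32000) = 0.362114
  p_Neutral = (1/(0.4·√(2π)))·exp(−(0.44−0.1)²/(2·0.4²)) = 0.997356·exp(-0.36125) = 0.694962
  p_Crisis = (1/(0.8·√(2π)))·exp(−(0.44−2.5)²/(2·0.8²)) = 0.498678·exp(-3.31531) = 0.0181133
Prior × likelihood for each component:
  w_Bear·p_Bear = 0.33 × 0.362114 = 0.119498
  w_Neutral·p_Neutral = 0.41 × 0.694962 = 0.284935
  w_Crisis·p_Crisis = 0.26 × 0.0181133 = 0.00470946
Normaliser: 0.119498 + 0.284935 + 0.00470946 = 0.409142
Responsibility of Regime Crisis: 0.00470946 / 0.409142 ≈ 0.0115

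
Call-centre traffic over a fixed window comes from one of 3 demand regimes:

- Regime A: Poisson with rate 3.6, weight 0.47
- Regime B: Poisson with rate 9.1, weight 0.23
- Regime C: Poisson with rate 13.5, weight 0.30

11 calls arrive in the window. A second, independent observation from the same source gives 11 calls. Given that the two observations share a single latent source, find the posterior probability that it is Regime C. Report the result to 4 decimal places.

0.5356

P(component k | x) = P(Z=k)·f_k(x) / marginal(x), where marginal(x) = Σ_j P(Z=j)·f_j(x).
Since both observations come from the same component, the likelihood for component k is f_k(x₁)·f_k(x₂).
  p_A = [e^(−3.6)·3.6^11/11! = 0.000900973] × [0.000900973] = 8.11752e-07
  p_B = [e^(−9.1)·9.1^11/11! = 0.0991334] × [0.0991334] = 0.00982742
  p_C = [e^(−13.5)·13.5^11/11! = 0.0932267] × [0.0932267] = 0.00869121
Multiply by the mixture weights:
  P(Z=A)·p_A = 0.47 × 8.11752e-07 = 3.81523e-07
  P(Z=B)·p_B = 0.23 × 0.00982742 = 0.00226031
  P(Z=C)·p_C = 0.30 × 0.00869121 = 0.00260736
Marginal: 3.81523e-07 + 0.00226031 + 0.00260736 = 0.00486805
Responsibility of Regime C: 0.00260736 / 0.00486805 ≈ 0.5356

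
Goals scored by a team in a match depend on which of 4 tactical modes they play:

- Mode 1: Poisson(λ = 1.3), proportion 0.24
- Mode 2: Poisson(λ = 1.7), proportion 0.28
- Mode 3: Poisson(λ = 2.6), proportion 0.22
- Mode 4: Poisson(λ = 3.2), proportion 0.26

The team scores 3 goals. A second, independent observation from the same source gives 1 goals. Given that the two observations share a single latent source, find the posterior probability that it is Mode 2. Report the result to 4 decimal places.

P(component k | x) = w_k·f_k(x) / marginal(x), where marginal(x) = Σ_j w_j·f_j(x).
Since both observations come from the same component, the likelihood for component k is f_k(x₁)·f_k(x₂).
  L_1 = [e^(−1.3)·1.3^3/3! = 0.0997921] × [0.354291] = 0.0353555
  L_2 = [e^(−1.7)·1.7^3/3! = 0.149587] × [0.310562] = 0.0464561
  L_3 = [e^(−2.6)·2.6^3/3! = 0.217572] × [0.193111] = 0.0420156
  L_4 = [e^(−3.2)·3.2^3/3! = 0.222616] × [0.130439] = 0.0290378
Multiply by the mixture weights:
  w_1·L_1 = 0.24 × 0.0353555 = 0.00848531
  w_2·L_2 = 0.28 × 0.0464561 = 0.0130077
  w_3·L_3 = 0.22 × 0.0420156 = 0.00924344
  w_4·L_4 = 0.26 × 0.0290378 = 0.00754983
Normaliser: 0.00848531 + 0.0130077 + 0.00924344 + 0.00754983 = 0.0382863
P(Mode 2 | x) ≈ 0.3397

0.3397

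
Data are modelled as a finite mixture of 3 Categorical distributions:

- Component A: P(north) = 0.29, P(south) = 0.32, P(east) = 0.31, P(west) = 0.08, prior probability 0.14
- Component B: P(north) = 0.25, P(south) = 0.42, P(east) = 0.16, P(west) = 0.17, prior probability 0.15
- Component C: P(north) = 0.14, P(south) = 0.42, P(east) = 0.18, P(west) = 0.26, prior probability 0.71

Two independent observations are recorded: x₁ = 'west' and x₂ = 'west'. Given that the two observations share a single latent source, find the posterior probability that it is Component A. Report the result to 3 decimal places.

0.017

Posterior ∝ prior × likelihood, so P(k | x) ∝ P(Z=k) f_k(x); normalise over all components.
Since both observations come from the same component, the likelihood for component k is f_k(x₁)·f_k(x₂).
  p_A = [0.08] × [0.08] = 0.0064
  p_B = [0.17] × [0.17] = 0.0289
  p_C = [0.26] × [0.26] = 0.0676
Weight by the priors:
  P(Z=A)·p_A = 0.14 × 0.0064 = 0.000896
  P(Z=B)·p_B = 0.15 × 0.0289 = 0.004335
  P(Z=C)·p_C = 0.71 × 0.0676 = 0.047996
Sum: 0.000896 + 0.004335 + 0.047996 = 0.053227
Responsibility of Component A: 0.000896 / 0.053227 ≈ 0.017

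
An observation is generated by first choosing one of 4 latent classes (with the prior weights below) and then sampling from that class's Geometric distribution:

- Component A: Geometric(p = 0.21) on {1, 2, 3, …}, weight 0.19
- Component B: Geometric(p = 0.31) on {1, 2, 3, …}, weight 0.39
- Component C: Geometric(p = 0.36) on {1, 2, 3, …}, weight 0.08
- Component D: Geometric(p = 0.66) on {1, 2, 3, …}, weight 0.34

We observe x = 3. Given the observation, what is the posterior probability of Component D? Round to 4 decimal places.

By Bayes' theorem, P(k | x) = w_k f_k(x) / Σ_j w_j f_j(x).
Evaluate each component's likelihood at the observed value:
  p_A = 0.131061
  p_B = 0.147591
  p_C = 0.147456
  p_D = 0.076296
Multiply by the mixture weights:
  w_A·p_A = 0.19 × 0.131061 = 0.0249016
  w_B·p_B = 0.39 × 0.147591 = 0.0575605
  w_C·p_C = 0.08 × 0.147456 = 0.0117965
  w_D·p_D = 0.34 × 0.076296 = 0.0259406
Evidence: 0.0249016 + 0.0575605 + 0.0117965 + 0.0259406 = 0.120199
P(Component D | x) = 0.0259406 / 0.120199 ≈ 0.2158

0.2158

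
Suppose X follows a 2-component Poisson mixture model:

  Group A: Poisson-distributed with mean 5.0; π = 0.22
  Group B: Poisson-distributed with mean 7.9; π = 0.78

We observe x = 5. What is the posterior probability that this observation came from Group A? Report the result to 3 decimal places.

Posterior ∝ prior × likelihood, so P(k | x) ∝ π_k f_k(x); normalise over all components.
Evaluate each component's likelihood at the observed value:
  p_A = e^(−5.0)·5.0^5/5! = 0.175467
  p_B = e^(−7.9)·7.9^5/5! = 0.0950666
Unnormalised posteriors:
  π_A·p_A = 0.22 × 0.175467 = 0.0386028
  π_B·p_B = 0.78 × 0.0950666 = 0.0741519
Sum: 0.0386028 + 0.0741519 = 0.112755
Responsibility of Group A: 0.0386028 / 0.112755 ≈ 0.342

0.342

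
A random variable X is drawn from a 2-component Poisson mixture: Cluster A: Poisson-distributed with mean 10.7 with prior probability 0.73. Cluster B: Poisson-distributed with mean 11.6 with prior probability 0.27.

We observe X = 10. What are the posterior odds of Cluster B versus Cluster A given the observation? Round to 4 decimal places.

Since P(k|x) ∝ w_k f_k(x), the posterior odds are w_i f_i(x) / (w_j f_j(x)).
Evaluate each component's likelihood at the observed value:
  L_A = e^(−10.7)·10.7^10/10! = 0.122215
  L_B = e^(−11.6)·11.6^10/10! = 0.11143
Odds = (0.27/0.73) × (0.11143/0.122215) = 0.369863 × 0.911753 ≈ 0.3372

0.3372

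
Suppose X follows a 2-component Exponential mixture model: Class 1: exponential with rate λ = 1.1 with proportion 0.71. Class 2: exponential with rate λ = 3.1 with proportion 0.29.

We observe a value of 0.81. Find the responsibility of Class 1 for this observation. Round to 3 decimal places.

0.814

By Bayes' theorem, P(k | x) = π_k f_k(x) / Σ_j π_j f_j(x).
Exponential densities:
  p_1 = 1.1·e^(−1.1·0.81) = 1.1·e^(−0.8910) = 0.45127
  p_2 = 3.1·e^(−3.1·0.81) = 3.1·e^(−2.5110) = 0.25168
Prior × likelihood for each component:
  π_1·p_1 = 0.71 × 0.45127 = 0.320402
  π_2·p_2 = 0.29 × 0.25168 = 0.0729871
Evidence: 0.320402 + 0.0729871 = 0.393389
P(Class 1 | 0.81) = 0.320402 / 0.393389 ≈ 0.814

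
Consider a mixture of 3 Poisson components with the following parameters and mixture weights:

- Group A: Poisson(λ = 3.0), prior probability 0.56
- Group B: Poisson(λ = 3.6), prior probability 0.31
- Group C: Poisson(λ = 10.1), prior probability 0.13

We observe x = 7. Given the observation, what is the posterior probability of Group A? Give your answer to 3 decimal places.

Apply Bayes' rule: the posterior for each component is proportional to its prior times its likelihood at x.
Component likelihoods at x = 7:
  p_A = 0.021604
  p_B = 0.0424841
  p_C = 0.0873866
Multiply by the mixture weights:
  P(Z=A)·p_A = 0.56 × 0.021604 = 0.0120983
  P(Z=B)·p_B = 0.31 × 0.0424841 = 0.0131701
  P(Z=C)·p_C = 0.13 × 0.0873866 = 0.0113603
Marginal: 0.0120983 + 0.0131701 + 0.0113603 = 0.0366286
So the posterior for Group A is 0.0120983 / 0.0366286 ≈ 0.330.

0.330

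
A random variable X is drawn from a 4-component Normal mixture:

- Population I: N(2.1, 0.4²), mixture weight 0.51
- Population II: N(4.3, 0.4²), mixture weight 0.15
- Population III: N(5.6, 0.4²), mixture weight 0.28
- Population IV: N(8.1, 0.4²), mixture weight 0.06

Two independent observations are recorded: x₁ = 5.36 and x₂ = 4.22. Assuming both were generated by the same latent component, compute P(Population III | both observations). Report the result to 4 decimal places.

0.1218

The responsibility of component k is π_k f_k(x) divided by Σ_j π_j f_j(x).
Since both observations come from the same component, the likelihood for component k is f_k(x₁)·f_k(x₂).
  f_I = [(1/(0.4·√(2π)))·exp(−(5.36−2.1)²/(2·0.4²)) = 0.997356·exp(-33.21125) = 3.76173e-15] × [7.92837e-07] = 2.98244e-21
  f_II = [(1/(0.4·√(2π)))·exp(−(5.36−4.3)²/(2·0.4²)) = 0.997356·exp(-3.51125) = 0.0297806] × [0.977607] = 0.0291137
  f_III = [(1/(0.4·√(2π)))·exp(−(5.36−5.6)²/(2·0.4²)) = 0.997356·exp(-0.18000) = 0.833062] × [0.0025957] = 0.00216238
  f_IV = [(1/(0.4·√(2π)))·exp(−(5.36−8.1)²/(2·0.4²)) = 0.997356·exp(-23.46125) = 6.45296e-11] × [3.69374e-21] = 2.38355e-31
Prior × likelihood for each component:
  π_I·f_I = 0.51 × 2.98244e-21 = 1.52104e-21
  π_II·f_II = 0.15 × 0.0291137 = 0.00436706
  π_III·f_III = 0.28 × 0.00216238 = 0.000605467
  π_IV·f_IV = 0.06 × 2.38355e-31 = 1.43013e-32
Sum: 1.52104e-21 + 0.00436706 + 0.000605467 + 1.43013e-32 = 0.00497253
So the posterior for Population III is 0.000605467 / 0.00497253 ≈ 0.1218.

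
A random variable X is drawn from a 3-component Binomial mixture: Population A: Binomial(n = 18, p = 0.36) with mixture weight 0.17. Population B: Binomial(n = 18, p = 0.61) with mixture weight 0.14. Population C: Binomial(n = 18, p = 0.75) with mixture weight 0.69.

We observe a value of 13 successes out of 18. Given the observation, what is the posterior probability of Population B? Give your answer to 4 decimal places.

Apply Bayes' rule: the posterior for each component is proportional to its prior times its likelihood at x.
Binomial probabilities:
  p_A = 0.00156932
  p_B = 0.125167
  p_C = 0.198781
Weight by the priors:
  w_A·p_A = 0.17 × 0.00156932 = 0.000266785
  w_B·p_B = 0.14 × 0.125167 = 0.0175234
  w_C·p_C = 0.69 × 0.198781 = 0.137159
Normaliser: 0.000266785 + 0.0175234 + 0.137159 = 0.154949
P(Population B | x) = 0.0175234 / 0.154949 ≈ 0.1131

0.1131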